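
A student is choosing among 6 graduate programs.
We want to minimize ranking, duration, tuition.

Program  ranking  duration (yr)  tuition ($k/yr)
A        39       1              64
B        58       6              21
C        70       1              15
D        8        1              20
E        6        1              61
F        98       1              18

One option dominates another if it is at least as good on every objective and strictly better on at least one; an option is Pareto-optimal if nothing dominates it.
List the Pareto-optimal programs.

A: dominated by D (ranking 8≤39, duration 1≤1, tuition 20≤64).
B: dominated by D (ranking 8≤58, duration 1≤6, tuition 20≤21).
C: not dominated (best tuition).
D: not dominated.
E: not dominated (best ranking).
F: dominated by C (ranking 70≤98, duration 1≤1, tuition 15≤18).

C, D, E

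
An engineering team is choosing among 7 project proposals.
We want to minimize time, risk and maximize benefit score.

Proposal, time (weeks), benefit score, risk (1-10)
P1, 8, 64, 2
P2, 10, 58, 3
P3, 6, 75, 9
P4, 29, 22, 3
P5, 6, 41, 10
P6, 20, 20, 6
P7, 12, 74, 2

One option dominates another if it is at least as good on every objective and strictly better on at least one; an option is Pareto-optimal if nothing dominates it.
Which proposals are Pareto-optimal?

P1, P3, P7

P1: not dominated.
P2: dominated by P1 (time 8≤10, benefit score 64≥58, risk 2≤3).
P3: not dominated (best benefit score).
P4: dominated by P1 (time 8≤29, benefit score 64≥22, risk 2≤3).
P5: dominated by P3 (time 6≤6, benefit score 75≥41, risk 9≤10).
P6: dominated by P1 (time 8≤20, benefit score 64≥20, risk 2≤6).
P7: not dominated.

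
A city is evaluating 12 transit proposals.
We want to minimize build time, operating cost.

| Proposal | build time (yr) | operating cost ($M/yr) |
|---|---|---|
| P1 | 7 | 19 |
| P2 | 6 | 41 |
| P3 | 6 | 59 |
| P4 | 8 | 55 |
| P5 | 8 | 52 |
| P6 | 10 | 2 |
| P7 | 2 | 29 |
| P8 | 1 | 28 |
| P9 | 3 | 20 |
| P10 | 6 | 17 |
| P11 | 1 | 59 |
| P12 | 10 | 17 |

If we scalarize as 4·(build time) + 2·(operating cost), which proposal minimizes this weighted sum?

P6

P1: 4·7 + 2·19 = 66
P2: 4·6 + 2·41 = 106
P3: 4·6 + 2·59 = 142
P4: 4·8 + 2·55 = 142
P5: 4·8 + 2·52 = 136
P6: 4·10 + 2·2 = 44
P7: 4·2 + 2·29 = 66
P8: 4·1 + 2·28 = 60
P9: 4·3 + 2·20 = 52
P10: 4·6 + 2·17 = 58
P11: 4·1 + 2·59 = 122
P12: 4·10 + 2·17 = 74
Lowest: P6 at 44.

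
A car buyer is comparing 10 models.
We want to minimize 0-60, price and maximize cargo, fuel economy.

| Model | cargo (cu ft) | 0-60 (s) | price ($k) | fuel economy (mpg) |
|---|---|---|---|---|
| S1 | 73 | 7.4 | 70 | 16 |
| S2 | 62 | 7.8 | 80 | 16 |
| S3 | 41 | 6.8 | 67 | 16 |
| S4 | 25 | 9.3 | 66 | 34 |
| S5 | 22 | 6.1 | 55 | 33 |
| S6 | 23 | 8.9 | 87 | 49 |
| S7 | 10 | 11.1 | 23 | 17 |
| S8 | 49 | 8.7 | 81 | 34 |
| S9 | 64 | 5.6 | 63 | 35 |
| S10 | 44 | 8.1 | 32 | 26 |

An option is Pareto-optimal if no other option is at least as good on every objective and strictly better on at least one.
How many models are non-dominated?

6

S1: not dominated (best cargo).
S2: dominated by S1 (cargo 73≥62, 0-60 7.4≤7.8, price 70≤80, fuel economy 16≥16).
S3: dominated by S9 (cargo 64≥41, 0-60 5.6≤6.8, price 63≤67, fuel economy 35≥16).
S4: dominated by S9 (cargo 64≥25, 0-60 5.6≤9.3, price 63≤66, fuel economy 35≥34).
S5: not dominated.
S6: not dominated (best fuel economy).
S7: not dominated (best price).
S8: dominated by S9 (cargo 64≥49, 0-60 5.6≤8.7, price 63≤81, fuel economy 35≥34).
S9: not dominated (best 0-60).
S10: not dominated.
Pareto-optimal: S1, S5, S6, S7, S9, S10 → 6.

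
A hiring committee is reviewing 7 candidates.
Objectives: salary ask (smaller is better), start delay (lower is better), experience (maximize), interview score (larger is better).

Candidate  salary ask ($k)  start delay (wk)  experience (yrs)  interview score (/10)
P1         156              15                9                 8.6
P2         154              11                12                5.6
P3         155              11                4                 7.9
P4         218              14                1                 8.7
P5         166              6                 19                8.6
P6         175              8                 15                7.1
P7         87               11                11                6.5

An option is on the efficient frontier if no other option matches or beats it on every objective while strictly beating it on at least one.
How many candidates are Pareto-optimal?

6

P1: not dominated.
P2: not dominated.
P3: not dominated.
P4: not dominated (best interview score).
P5: not dominated (best start delay).
P6: dominated by P5 (salary ask 166≤175, start delay 6≤8, experience 19≥15, interview score 8.6≥7.1).
P7: not dominated (best salary ask).
Pareto-optimal: P1, P2, P3, P4, P5, P7 → 6.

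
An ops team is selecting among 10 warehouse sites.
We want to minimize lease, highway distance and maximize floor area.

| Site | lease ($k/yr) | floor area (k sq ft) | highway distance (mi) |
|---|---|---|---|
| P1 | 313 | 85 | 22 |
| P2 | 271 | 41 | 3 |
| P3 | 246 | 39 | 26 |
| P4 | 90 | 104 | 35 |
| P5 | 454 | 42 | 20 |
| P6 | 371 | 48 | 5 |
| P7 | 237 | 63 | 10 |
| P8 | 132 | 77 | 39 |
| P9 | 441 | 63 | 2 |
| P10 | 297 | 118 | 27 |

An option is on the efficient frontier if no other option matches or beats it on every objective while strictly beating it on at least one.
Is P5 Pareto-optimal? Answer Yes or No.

No

P6 vs P5: lease 371≤454, floor area 48≥42, highway distance 5≤20 — P6 is at least as good on every objective and strictly better on at least one, so P6 dominates P5.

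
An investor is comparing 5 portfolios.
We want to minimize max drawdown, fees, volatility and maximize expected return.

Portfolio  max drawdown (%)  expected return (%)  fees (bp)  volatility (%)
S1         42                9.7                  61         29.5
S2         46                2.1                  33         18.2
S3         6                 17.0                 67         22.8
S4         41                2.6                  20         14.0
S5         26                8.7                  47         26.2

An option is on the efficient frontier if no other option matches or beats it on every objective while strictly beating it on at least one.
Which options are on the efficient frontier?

S1: not dominated.
S2: dominated by S4 (max drawdown 41≤46, expected return 2.6≥2.1, fees 20≤33, volatility 14.0≤18.2).
S3: not dominated (best max drawdown).
S4: not dominated (best fees).
S5: not dominated.

S1, S3, S4, S5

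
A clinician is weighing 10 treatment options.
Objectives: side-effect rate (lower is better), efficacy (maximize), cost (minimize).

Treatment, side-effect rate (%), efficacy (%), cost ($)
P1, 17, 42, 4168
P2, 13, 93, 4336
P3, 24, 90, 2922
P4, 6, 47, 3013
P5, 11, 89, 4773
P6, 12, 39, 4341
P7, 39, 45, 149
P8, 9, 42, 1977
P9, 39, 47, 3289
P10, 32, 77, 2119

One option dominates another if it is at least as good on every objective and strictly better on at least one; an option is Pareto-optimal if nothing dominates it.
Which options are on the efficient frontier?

P2, P3, P4, P5, P7, P8, P10

P1: dominated by P4 (side-effect rate 6≤17, efficacy 47≥42, cost 3013≤4168).
P2: not dominated (best efficacy).
P3: not dominated.
P4: not dominated (best side-effect rate).
P5: not dominated.
P6: dominated by P4 (side-effect rate 6≤12, efficacy 47≥39, cost 3013≤4341).
P7: not dominated (best cost).
P8: not dominated.
P9: dominated by P3 (side-effect rate 24≤39, efficacy 90≥47, cost 2922≤3289).
P10: not dominated.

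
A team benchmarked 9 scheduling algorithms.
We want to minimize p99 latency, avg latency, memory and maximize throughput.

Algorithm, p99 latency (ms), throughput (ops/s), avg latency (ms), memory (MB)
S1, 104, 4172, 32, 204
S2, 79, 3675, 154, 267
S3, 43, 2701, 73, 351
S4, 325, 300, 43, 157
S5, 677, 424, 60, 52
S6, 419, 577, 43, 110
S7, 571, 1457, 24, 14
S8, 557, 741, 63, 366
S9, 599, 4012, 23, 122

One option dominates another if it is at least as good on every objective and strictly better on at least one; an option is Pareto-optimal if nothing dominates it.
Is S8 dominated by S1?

S1 vs S8: p99 latency 104≤557, throughput 4172≥741, avg latency 32≤63, memory 204≤366 — S1 is at least as good on every objective with at least one strict improvement.

Yes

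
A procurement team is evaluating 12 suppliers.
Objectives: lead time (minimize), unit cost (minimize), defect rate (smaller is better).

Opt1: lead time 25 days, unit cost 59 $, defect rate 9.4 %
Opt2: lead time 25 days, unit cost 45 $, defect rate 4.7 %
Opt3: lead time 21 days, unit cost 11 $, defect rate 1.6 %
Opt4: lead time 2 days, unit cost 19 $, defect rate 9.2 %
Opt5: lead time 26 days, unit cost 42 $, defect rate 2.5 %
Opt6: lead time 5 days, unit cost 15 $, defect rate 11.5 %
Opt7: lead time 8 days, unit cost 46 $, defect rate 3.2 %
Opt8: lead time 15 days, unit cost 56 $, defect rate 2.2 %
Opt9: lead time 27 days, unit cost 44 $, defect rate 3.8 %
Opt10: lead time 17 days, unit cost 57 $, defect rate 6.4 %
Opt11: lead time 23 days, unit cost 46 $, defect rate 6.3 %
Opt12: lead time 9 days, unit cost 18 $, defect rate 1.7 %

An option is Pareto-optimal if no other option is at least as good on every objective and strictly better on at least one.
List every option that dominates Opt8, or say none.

Opt12

Opt12: lead time 9≤15, unit cost 18≤56, defect rate 1.7≤2.2 — dominates Opt8.
Others (Opt1, Opt2, Opt3, Opt4, Opt5, Opt6, Opt7, Opt9, Opt10, Opt11) are each worse than Opt8 on at least one objective.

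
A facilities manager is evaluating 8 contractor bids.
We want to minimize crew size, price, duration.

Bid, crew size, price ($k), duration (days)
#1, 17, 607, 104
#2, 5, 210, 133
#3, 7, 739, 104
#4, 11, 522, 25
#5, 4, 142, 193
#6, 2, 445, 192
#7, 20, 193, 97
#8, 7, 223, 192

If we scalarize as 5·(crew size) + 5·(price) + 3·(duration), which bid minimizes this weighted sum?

#5

#1: 5·17 + 5·607 + 3·104 = 3432
#2: 5·5 + 5·210 + 3·133 = 1474
#3: 5·7 + 5·739 + 3·104 = 4042
#4: 5·11 + 5·522 + 3·25 = 2740
#5: 5·4 + 5·142 + 3·193 = 1309
#6: 5·2 + 5·445 + 3·192 = 2811
#7: 5·20 + 5·193 + 3·97 = 1356
#8: 5·7 + 5·223 + 3·192 = 1726
Lowest: #5 at 1309.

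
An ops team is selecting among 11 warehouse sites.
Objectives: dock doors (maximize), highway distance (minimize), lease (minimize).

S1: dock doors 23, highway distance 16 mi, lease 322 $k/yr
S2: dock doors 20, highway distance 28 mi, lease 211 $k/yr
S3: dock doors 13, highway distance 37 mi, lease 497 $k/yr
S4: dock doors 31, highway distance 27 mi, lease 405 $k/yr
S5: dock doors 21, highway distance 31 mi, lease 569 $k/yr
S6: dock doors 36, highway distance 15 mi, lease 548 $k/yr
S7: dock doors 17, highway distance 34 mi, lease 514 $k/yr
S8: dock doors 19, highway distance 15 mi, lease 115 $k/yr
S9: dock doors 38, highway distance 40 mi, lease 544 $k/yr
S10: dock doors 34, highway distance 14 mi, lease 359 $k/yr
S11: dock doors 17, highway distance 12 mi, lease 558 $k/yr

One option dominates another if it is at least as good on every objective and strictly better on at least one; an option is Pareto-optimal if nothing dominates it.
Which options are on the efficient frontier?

S1, S2, S6, S8, S9, S10, S11

S1: not dominated.
S2: not dominated.
S3: dominated by S1 (dock doors 23≥13, highway distance 16≤37, lease 322≤497).
S4: dominated by S10 (dock doors 34≥31, highway distance 14≤27, lease 359≤405).
S5: dominated by S1 (dock doors 23≥21, highway distance 16≤31, lease 322≤569).
S6: not dominated.
S7: dominated by S1 (dock doors 23≥17, highway distance 16≤34, lease 322≤514).
S8: not dominated (best lease).
S9: not dominated (best dock doors).
S10: not dominated.
S11: not dominated (best highway distance).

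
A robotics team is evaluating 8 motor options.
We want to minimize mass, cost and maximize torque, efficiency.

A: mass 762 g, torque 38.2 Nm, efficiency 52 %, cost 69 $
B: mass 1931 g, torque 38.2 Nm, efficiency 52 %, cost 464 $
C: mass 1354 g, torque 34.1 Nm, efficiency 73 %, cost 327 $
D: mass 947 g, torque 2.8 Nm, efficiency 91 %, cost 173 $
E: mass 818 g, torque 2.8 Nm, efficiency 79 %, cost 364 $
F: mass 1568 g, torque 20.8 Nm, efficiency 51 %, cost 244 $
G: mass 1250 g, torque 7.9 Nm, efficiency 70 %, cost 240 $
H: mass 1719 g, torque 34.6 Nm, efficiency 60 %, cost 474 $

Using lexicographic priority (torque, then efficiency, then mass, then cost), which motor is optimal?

First maximize torque: best is 38.2, kept {A, B}.
Then maximize efficiency: best is 52, kept {A, B}.
Then minimize mass: best is 762, kept {A}.

A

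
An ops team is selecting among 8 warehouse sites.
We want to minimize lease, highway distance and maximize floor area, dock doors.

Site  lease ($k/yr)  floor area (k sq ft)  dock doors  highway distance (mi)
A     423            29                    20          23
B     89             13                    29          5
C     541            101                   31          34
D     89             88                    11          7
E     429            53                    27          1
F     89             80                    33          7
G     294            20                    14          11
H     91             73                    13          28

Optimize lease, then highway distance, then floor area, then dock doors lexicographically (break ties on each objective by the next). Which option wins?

B

First minimize lease: best is 89, kept {B, D, F}.
Then minimize highway distance: best is 5, kept {B}.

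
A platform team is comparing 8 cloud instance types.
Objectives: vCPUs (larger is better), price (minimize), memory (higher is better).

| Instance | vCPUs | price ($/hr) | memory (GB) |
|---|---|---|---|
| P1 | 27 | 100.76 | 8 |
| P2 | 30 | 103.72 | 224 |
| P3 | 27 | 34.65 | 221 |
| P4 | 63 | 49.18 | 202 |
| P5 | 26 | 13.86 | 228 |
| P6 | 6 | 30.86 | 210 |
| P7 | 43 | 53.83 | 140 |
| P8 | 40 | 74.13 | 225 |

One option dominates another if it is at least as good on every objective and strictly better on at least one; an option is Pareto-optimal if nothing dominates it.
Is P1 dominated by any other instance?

P3 vs P1: vCPUs 27≥27, price 34.65≤100.76, memory 221≥8 — P3 is at least as good on every objective and strictly better on at least one, so P3 dominates P1.

Yes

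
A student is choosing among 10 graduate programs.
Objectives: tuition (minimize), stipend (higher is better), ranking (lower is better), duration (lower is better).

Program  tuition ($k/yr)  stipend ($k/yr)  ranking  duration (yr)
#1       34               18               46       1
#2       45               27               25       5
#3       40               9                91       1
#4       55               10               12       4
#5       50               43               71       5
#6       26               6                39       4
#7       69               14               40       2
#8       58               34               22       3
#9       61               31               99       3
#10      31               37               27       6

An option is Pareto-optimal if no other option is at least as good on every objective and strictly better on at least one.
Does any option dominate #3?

#1 vs #3: tuition 34≤40, stipend 18≥9, ranking 46≤91, duration 1≤1 — #1 is at least as good on every objective and strictly better on at least one, so #1 dominates #3.

Yes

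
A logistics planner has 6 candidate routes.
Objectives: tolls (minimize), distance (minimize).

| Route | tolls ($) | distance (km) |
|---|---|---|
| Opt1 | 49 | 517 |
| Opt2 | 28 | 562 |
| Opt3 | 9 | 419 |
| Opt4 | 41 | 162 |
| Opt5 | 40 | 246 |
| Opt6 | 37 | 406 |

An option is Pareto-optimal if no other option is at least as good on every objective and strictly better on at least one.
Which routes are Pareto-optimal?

Opt1: dominated by Opt3 (tolls 9≤49, distance 419≤517).
Opt2: dominated by Opt3 (tolls 9≤28, distance 419≤562).
Opt3: not dominated (best tolls).
Opt4: not dominated (best distance).
Opt5: not dominated.
Opt6: not dominated.

Opt3, Opt4, Opt5, Opt6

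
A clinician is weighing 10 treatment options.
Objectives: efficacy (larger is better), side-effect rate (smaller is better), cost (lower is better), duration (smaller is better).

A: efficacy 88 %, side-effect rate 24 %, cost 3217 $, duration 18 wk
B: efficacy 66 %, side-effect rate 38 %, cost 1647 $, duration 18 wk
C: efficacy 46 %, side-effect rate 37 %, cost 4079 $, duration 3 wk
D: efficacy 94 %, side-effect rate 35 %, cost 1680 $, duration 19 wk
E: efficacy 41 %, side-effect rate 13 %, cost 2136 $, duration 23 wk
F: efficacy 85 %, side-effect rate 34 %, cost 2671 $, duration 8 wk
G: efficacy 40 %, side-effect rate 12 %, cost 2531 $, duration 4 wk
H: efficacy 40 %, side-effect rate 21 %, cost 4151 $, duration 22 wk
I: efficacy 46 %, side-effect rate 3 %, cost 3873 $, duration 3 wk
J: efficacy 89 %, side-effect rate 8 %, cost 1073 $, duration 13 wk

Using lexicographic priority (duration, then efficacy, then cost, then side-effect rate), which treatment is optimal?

First minimize duration: best is 3, kept {C, I}.
Then maximize efficacy: best is 46, kept {C, I}.
Then minimize cost: best is 3873, kept {I}.

I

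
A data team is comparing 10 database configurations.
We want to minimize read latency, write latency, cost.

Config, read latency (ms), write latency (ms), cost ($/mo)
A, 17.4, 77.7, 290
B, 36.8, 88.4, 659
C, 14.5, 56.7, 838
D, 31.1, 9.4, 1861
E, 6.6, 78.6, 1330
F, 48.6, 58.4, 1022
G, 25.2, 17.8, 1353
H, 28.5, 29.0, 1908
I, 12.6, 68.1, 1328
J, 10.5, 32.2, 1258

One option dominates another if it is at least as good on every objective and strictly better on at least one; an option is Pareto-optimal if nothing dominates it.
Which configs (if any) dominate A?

B: worse on read latency (36.8 vs 17.4).
C: worse on cost (838 vs 290).
D: worse on read latency (31.1 vs 17.4).
E: worse on write latency (78.6 vs 77.7).
F: worse on read latency (48.6 vs 17.4).
G: worse on read latency (25.2 vs 17.4).
H: worse on read latency (28.5 vs 17.4).
I: worse on cost (1328 vs 290).
J: worse on cost (1258 vs 290).
No option dominates A.

none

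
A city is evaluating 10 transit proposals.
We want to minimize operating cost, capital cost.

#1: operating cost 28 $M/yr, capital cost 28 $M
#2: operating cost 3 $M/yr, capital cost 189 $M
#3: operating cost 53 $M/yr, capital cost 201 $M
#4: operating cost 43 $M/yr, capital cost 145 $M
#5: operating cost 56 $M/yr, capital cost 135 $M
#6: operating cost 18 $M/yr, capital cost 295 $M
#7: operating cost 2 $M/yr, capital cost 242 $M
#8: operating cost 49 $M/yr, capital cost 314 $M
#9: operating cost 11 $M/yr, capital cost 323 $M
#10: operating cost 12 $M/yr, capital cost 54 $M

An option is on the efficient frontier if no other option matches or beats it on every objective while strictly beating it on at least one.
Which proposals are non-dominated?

#1: not dominated (best capital cost).
#2: not dominated.
#3: dominated by #1 (operating cost 28≤53, capital cost 28≤201).
#4: dominated by #1 (operating cost 28≤43, capital cost 28≤145).
#5: dominated by #1 (operating cost 28≤56, capital cost 28≤135).
#6: dominated by #2 (operating cost 3≤18, capital cost 189≤295).
#7: not dominated (best operating cost).
#8: dominated by #1 (operating cost 28≤49, capital cost 28≤314).
#9: dominated by #2 (operating cost 3≤11, capital cost 189≤323).
#10: not dominated.

#1, #2, #7, #10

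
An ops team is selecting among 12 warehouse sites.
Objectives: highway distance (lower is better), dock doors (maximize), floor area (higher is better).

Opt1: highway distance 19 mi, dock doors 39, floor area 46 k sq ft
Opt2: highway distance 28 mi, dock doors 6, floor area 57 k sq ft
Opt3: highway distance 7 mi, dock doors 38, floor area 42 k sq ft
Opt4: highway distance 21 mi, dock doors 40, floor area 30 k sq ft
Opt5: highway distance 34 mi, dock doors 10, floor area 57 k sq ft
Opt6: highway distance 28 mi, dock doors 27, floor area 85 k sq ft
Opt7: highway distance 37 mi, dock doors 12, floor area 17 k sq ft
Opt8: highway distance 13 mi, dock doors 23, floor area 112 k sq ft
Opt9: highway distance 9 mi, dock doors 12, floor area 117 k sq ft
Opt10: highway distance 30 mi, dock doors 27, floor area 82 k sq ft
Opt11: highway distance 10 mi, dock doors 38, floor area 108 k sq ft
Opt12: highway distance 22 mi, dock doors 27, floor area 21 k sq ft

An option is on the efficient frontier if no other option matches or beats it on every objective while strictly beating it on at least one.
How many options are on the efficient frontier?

6

Opt1: not dominated.
Opt2: dominated by Opt6 (highway distance 28≤28, dock doors 27≥6, floor area 85≥57).
Opt3: not dominated (best highway distance).
Opt4: not dominated (best dock doors).
Opt5: dominated by Opt6 (highway distance 28≤34, dock doors 27≥10, floor area 85≥57).
Opt6: dominated by Opt11 (highway distance 10≤28, dock doors 38≥27, floor area 108≥85).
Opt7: dominated by Opt1 (highway distance 19≤37, dock doors 39≥12, floor area 46≥17).
Opt8: not dominated.
Opt9: not dominated (best floor area).
Opt10: dominated by Opt6 (highway distance 28≤30, dock doors 27≥27, floor area 85≥82).
Opt11: not dominated.
Opt12: dominated by Opt1 (highway distance 19≤22, dock doors 39≥27, floor area 46≥21).
Pareto-optimal: Opt1, Opt3, Opt4, Opt8, Opt9, Opt11 → 6.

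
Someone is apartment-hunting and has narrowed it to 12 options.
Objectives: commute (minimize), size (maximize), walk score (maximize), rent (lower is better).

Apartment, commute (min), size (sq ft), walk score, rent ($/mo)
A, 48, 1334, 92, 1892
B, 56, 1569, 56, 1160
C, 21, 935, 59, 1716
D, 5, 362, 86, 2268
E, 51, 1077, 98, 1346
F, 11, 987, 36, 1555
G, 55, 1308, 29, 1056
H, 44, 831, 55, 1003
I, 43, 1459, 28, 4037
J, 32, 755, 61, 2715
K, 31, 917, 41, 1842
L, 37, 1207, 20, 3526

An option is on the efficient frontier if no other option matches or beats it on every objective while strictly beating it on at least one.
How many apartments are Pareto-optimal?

11

A: not dominated.
B: not dominated (best size).
C: not dominated.
D: not dominated (best commute).
E: not dominated (best walk score).
F: not dominated.
G: not dominated.
H: not dominated (best rent).
I: not dominated.
J: not dominated.
K: dominated by C (commute 21≤31, size 935≥917, walk score 59≥41, rent 1716≤1842).
L: not dominated.
Pareto-optimal: A, B, C, D, E, F, G, H, I, J, L → 11.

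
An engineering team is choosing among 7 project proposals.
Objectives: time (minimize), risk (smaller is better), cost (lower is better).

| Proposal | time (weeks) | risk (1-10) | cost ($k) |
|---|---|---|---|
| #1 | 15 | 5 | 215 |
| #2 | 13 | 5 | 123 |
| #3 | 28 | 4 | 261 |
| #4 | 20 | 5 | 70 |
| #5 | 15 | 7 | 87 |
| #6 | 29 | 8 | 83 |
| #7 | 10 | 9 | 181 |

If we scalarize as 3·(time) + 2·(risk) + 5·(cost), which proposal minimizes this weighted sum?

#4

#1: 3·15 + 2·5 + 5·215 = 1130
#2: 3·13 + 2·5 + 5·123 = 664
#3: 3·28 + 2·4 + 5·261 = 1397
#4: 3·20 + 2·5 + 5·70 = 420
#5: 3·15 + 2·7 + 5·87 = 494
#6: 3·29 + 2·8 + 5·83 = 518
#7: 3·10 + 2·9 + 5·181 = 953
Lowest: #4 at 420.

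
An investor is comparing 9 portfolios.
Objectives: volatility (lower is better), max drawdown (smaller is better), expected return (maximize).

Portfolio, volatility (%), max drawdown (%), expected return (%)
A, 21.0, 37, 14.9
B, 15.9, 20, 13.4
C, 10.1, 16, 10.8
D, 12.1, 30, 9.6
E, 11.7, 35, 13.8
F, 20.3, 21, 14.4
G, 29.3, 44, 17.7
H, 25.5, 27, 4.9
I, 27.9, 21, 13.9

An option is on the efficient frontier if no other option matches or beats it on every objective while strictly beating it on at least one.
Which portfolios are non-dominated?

A, B, C, E, F, G

A: not dominated.
B: not dominated.
C: not dominated (best volatility).
D: dominated by C (volatility 10.1≤12.1, max drawdown 16≤30, expected return 10.8≥9.6).
E: not dominated.
F: not dominated.
G: not dominated (best expected return).
H: dominated by B (volatility 15.9≤25.5, max drawdown 20≤27, expected return 13.4≥4.9).
I: dominated by F (volatility 20.3≤27.9, max drawdown 21≤21, expected return 14.4≥13.9).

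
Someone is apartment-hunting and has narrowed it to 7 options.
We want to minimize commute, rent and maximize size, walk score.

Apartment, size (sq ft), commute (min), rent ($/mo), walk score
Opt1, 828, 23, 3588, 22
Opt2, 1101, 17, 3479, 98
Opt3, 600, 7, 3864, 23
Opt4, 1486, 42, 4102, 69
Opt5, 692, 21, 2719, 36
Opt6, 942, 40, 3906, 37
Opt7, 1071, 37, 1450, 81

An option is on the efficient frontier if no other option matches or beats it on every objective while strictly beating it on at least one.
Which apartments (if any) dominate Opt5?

Opt1: worse on commute (23 vs 21).
Opt2: worse on rent (3479 vs 2719).
Opt3: worse on size (600 vs 692).
Opt4: worse on commute (42 vs 21).
Opt6: worse on commute (40 vs 21).
Opt7: worse on commute (37 vs 21).
No option dominates Opt5.

none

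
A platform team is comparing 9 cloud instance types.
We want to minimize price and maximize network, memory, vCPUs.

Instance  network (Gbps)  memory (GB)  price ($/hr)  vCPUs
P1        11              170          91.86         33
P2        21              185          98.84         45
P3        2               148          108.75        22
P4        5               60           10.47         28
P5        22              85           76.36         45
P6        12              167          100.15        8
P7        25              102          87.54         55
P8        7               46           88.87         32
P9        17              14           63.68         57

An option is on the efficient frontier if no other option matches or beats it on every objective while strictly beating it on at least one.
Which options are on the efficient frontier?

P1, P2, P4, P5, P7, P9

P1: not dominated.
P2: not dominated (best memory).
P3: dominated by P1 (network 11≥2, memory 170≥148, price 91.86≤108.75, vCPUs 33≥22).
P4: not dominated (best price).
P5: not dominated.
P6: dominated by P2 (network 21≥12, memory 185≥167, price 98.84≤100.15, vCPUs 45≥8).
P7: not dominated (best network).
P8: dominated by P5 (network 22≥7, memory 85≥46, price 76.36≤88.87, vCPUs 45≥32).
P9: not dominated (best vCPUs).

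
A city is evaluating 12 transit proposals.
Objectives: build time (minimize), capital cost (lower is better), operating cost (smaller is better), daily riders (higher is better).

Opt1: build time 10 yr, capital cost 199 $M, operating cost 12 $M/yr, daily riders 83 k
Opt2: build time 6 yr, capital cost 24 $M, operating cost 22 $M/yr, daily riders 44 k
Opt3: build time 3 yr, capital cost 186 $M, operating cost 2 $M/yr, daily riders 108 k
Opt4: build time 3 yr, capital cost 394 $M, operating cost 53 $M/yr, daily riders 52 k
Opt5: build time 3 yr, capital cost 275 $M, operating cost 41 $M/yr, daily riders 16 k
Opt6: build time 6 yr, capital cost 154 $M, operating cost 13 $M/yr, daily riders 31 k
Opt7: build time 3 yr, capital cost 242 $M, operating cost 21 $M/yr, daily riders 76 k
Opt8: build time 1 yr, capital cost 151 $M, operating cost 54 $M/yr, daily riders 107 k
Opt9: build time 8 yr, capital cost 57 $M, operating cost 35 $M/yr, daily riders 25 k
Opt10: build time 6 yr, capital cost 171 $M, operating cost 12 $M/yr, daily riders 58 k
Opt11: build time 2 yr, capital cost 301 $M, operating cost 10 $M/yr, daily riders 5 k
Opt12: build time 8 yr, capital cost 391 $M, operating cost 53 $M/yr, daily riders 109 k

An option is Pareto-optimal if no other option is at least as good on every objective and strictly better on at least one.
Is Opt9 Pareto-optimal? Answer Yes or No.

Opt2 vs Opt9: build time 6≤8, capital cost 24≤57, operating cost 22≤35, daily riders 44≥25 — Opt2 is at least as good on every objective and strictly better on at least one, so Opt2 dominates Opt9.

No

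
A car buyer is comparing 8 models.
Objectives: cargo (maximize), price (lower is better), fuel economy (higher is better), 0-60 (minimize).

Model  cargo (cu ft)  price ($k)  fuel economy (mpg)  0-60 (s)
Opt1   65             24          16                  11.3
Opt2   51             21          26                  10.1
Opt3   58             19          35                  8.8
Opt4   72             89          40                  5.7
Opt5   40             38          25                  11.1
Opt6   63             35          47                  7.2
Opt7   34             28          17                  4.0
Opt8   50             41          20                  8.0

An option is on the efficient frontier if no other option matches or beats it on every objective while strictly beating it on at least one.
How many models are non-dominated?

Opt1: not dominated.
Opt2: dominated by Opt3 (cargo 58≥51, price 19≤21, fuel economy 35≥26, 0-60 8.8≤10.1).
Opt3: not dominated (best price).
Opt4: not dominated (best cargo).
Opt5: dominated by Opt2 (cargo 51≥40, price 21≤38, fuel economy 26≥25, 0-60 10.1≤11.1).
Opt6: not dominated (best fuel economy).
Opt7: not dominated (best 0-60).
Opt8: dominated by Opt6 (cargo 63≥50, price 35≤41, fuel economy 47≥20, 0-60 7.2≤8.0).
Pareto-optimal: Opt1, Opt3, Opt4, Opt6, Opt7 → 5.

5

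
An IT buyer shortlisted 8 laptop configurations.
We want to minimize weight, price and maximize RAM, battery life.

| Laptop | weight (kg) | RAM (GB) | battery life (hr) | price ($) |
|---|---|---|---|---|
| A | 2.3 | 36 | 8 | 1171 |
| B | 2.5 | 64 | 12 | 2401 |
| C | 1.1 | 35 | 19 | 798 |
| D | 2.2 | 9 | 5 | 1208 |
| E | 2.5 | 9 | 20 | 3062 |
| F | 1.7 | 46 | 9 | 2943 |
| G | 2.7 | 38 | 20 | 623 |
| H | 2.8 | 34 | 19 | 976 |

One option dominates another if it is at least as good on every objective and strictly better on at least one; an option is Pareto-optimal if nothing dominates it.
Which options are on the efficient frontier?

A: not dominated.
B: not dominated (best RAM).
C: not dominated (best weight).
D: dominated by C (weight 1.1≤2.2, RAM 35≥9, battery life 19≥5, price 798≤1208).
E: not dominated.
F: not dominated.
G: not dominated (best price).
H: dominated by C (weight 1.1≤2.8, RAM 35≥34, battery life 19≥19, price 798≤976).

A, B, C, E, F, G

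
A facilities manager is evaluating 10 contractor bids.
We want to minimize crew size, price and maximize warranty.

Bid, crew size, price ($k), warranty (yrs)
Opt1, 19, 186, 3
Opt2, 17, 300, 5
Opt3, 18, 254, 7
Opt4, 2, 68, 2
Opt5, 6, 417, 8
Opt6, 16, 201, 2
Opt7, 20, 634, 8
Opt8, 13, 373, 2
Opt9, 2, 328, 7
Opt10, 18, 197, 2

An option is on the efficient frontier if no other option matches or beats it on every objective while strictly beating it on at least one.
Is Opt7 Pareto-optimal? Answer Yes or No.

Opt5 vs Opt7: crew size 6≤20, price 417≤634, warranty 8≥8 — Opt5 is at least as good on every objective and strictly better on at least one, so Opt5 dominates Opt7.

No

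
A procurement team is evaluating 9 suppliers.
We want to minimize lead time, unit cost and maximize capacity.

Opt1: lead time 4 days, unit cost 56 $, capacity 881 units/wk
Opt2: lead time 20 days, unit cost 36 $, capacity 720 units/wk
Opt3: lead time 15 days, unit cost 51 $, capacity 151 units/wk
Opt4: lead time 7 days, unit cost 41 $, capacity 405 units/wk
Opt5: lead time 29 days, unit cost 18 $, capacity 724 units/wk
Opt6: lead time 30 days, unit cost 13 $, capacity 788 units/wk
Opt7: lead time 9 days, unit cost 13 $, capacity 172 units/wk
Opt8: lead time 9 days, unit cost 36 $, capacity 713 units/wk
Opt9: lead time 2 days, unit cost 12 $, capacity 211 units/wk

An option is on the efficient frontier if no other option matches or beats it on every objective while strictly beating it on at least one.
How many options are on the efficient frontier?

7

Opt1: not dominated (best capacity).
Opt2: not dominated.
Opt3: dominated by Opt4 (lead time 7≤15, unit cost 41≤51, capacity 405≥151).
Opt4: not dominated.
Opt5: not dominated.
Opt6: not dominated.
Opt7: dominated by Opt9 (lead time 2≤9, unit cost 12≤13, capacity 211≥172).
Opt8: not dominated.
Opt9: not dominated (best lead time).
Pareto-optimal: Opt1, Opt2, Opt4, Opt5, Opt6, Opt8, Opt9 → 7.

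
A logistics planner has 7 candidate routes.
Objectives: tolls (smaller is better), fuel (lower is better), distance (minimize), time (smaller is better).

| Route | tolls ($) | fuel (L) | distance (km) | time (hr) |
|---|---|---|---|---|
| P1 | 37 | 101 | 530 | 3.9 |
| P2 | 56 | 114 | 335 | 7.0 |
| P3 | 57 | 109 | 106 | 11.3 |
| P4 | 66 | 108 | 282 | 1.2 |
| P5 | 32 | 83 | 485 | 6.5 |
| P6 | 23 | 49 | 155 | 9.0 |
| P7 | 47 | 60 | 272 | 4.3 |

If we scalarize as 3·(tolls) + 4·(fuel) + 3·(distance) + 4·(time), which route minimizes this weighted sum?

P1: 3·37 + 4·101 + 3·530 + 4·3.9 = 2120.6
P2: 3·56 + 4·114 + 3·335 + 4·7.0 = 1657.0
P3: 3·57 + 4·109 + 3·106 + 4·11.3 = 970.2
P4: 3·66 + 4·108 + 3·282 + 4·1.2 = 1480.8
P5: 3·32 + 4·83 + 3·485 + 4·6.5 = 1909.0
P6: 3·23 + 4·49 + 3·155 + 4·9.0 = 766.0
P7: 3·47 + 4·60 + 3·272 + 4·4.3 = 1214.2
Lowest: P6 at 766.0.

P6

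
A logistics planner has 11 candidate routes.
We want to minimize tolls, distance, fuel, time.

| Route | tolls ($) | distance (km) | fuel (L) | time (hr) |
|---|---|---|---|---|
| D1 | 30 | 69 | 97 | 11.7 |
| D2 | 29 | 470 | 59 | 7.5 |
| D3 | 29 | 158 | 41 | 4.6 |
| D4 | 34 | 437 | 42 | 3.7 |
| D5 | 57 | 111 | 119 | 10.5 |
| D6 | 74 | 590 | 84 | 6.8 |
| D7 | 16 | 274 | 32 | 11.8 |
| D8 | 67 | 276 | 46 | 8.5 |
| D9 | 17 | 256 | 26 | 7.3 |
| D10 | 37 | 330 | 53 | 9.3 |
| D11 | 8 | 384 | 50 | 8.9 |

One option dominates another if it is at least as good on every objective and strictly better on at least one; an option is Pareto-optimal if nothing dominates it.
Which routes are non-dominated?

D1: not dominated (best distance).
D2: dominated by D3 (tolls 29≤29, distance 158≤470, fuel 41≤59, time 4.6≤7.5).
D3: not dominated.
D4: not dominated (best time).
D5: not dominated.
D6: dominated by D3 (tolls 29≤74, distance 158≤590, fuel 41≤84, time 4.6≤6.8).
D7: not dominated.
D8: dominated by D3 (tolls 29≤67, distance 158≤276, fuel 41≤46, time 4.6≤8.5).
D9: not dominated (best fuel).
D10: dominated by D3 (tolls 29≤37, distance 158≤330, fuel 41≤53, time 4.6≤9.3).
D11: not dominated (best tolls).

D1, D3, D4, D5, D7, D9, D11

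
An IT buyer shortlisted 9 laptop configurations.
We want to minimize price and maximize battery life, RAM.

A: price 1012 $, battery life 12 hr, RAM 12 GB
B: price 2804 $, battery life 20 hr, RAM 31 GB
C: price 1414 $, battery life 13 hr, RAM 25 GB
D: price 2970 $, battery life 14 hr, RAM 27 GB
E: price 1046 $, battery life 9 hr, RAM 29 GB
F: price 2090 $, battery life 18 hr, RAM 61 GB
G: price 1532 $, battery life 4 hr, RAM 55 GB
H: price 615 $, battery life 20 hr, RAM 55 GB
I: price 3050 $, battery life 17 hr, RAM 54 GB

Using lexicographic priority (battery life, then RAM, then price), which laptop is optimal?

First maximize battery life: best is 20, kept {B, H}.
Then maximize RAM: best is 55, kept {H}.

H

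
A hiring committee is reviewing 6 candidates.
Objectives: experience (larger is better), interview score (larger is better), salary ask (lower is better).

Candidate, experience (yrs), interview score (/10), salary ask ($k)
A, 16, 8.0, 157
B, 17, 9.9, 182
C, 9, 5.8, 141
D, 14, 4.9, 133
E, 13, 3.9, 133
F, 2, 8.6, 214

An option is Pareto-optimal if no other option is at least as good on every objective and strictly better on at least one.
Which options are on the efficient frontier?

A, B, C, D

A: not dominated.
B: not dominated (best experience).
C: not dominated.
D: not dominated.
E: dominated by D (experience 14≥13, interview score 4.9≥3.9, salary ask 133≤133).
F: dominated by B (experience 17≥2, interview score 9.9≥8.6, salary ask 182≤214).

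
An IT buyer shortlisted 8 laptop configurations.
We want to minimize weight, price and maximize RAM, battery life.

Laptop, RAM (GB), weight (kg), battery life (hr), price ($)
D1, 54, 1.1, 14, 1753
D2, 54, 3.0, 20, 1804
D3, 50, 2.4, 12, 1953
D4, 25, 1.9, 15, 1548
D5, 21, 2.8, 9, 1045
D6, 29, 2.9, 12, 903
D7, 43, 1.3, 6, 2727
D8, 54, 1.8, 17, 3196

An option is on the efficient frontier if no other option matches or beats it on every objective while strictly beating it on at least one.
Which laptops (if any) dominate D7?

D1

D1: RAM 54≥43, weight 1.1≤1.3, battery life 14≥6, price 1753≤2727 — dominates D7.
Others (D2, D3, D4, D5, D6, D8) are each worse than D7 on at least one objective.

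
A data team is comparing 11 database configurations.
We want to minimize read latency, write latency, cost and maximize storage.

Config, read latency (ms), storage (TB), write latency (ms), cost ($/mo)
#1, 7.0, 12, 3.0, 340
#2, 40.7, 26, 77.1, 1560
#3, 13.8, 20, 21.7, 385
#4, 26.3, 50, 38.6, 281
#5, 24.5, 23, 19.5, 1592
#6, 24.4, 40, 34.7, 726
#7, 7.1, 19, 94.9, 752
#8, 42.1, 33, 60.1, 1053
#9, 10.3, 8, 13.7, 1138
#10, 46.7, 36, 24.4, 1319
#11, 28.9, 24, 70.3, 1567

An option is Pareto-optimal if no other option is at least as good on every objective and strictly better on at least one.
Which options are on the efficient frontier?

#1, #3, #4, #5, #6, #7, #10

#1: not dominated (best read latency).
#2: dominated by #4 (read latency 26.3≤40.7, storage 50≥26, write latency 38.6≤77.1, cost 281≤1560).
#3: not dominated.
#4: not dominated (best storage).
#5: not dominated.
#6: not dominated.
#7: not dominated.
#8: dominated by #4 (read latency 26.3≤42.1, storage 50≥33, write latency 38.6≤60.1, cost 281≤1053).
#9: dominated by #1 (read latency 7.0≤10.3, storage 12≥8, write latency 3.0≤13.7, cost 340≤1138).
#10: not dominated.
#11: dominated by #4 (read latency 26.3≤28.9, storage 50≥24, write latency 38.6≤70.3, cost 281≤1567).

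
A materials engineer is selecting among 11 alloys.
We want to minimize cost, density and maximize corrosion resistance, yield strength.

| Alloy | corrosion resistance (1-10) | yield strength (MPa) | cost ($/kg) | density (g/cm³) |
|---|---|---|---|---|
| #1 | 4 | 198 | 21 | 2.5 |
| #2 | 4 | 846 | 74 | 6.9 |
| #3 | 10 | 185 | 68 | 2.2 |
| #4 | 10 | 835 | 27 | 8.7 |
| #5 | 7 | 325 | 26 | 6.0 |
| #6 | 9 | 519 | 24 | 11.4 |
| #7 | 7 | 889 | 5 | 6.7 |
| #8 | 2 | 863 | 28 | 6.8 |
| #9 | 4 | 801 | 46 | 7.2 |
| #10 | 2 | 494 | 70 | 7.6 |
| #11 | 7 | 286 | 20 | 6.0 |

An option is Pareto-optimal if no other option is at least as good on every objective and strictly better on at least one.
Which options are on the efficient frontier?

#1, #3, #4, #5, #6, #7, #11

#1: not dominated.
#2: dominated by #7 (corrosion resistance 7≥4, yield strength 889≥846, cost 5≤74, density 6.7≤6.9).
#3: not dominated (best density).
#4: not dominated.
#5: not dominated.
#6: not dominated.
#7: not dominated (best yield strength).
#8: dominated by #7 (corrosion resistance 7≥2, yield strength 889≥863, cost 5≤28, density 6.7≤6.8).
#9: dominated by #7 (corrosion resistance 7≥4, yield strength 889≥801, cost 5≤46, density 6.7≤7.2).
#10: dominated by #7 (corrosion resistance 7≥2, yield strength 889≥494, cost 5≤70, density 6.7≤7.6).
#11: not dominated.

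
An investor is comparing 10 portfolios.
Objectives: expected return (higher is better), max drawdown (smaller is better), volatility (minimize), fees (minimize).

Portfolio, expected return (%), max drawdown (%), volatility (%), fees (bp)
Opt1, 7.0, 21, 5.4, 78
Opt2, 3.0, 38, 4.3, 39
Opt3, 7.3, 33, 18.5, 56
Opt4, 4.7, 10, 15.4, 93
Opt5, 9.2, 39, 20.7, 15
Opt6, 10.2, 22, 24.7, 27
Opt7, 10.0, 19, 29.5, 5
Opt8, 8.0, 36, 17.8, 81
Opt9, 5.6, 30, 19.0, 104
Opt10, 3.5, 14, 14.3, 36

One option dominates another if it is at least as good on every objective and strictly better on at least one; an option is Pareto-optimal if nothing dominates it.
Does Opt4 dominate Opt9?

No

Opt4 vs Opt9: Opt4 is worse on expected return (4.7 vs 5.6), so it does not dominate Opt9.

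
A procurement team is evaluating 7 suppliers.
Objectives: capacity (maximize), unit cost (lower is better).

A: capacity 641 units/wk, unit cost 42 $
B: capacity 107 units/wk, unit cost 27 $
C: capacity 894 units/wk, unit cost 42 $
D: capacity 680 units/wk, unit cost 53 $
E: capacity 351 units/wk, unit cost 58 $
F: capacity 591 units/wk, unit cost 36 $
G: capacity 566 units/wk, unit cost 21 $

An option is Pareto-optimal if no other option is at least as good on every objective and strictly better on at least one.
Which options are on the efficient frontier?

A: dominated by C (capacity 894≥641, unit cost 42≤42).
B: dominated by G (capacity 566≥107, unit cost 21≤27).
C: not dominated (best capacity).
D: dominated by C (capacity 894≥680, unit cost 42≤53).
E: dominated by A (capacity 641≥351, unit cost 42≤58).
F: not dominated.
G: not dominated (best unit cost).

C, F, G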